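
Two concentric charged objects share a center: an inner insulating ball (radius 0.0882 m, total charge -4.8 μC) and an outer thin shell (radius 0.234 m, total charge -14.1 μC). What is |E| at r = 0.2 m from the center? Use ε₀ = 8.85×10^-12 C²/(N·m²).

By spherical symmetry E is radial; choose a Gaussian sphere of radius r = 0.2 m (between the bodies, 0.0882 m < r < 0.234 m).
The shell at 0.234 m lies outside the Gaussian surface, so Q_enc = -4.8 μC = -4.80e-6 C.
Gauss's law: E·4πr² = Q_enc/ε₀.
E = |Q_enc|/(4πε₀r²) = (4.80e-6)/(4π·8.85×10^-12·(0.2)²) = 1.08e6 N/C.

|E| = 1.08×10^6 V/m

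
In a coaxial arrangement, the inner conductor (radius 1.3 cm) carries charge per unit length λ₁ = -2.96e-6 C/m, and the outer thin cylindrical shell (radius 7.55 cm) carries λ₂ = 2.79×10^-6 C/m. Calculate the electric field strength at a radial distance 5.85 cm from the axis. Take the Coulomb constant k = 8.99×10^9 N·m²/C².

9.10e5 V/m

Choose a coaxial cylinder of radius r = 5.85 cm (arbitrary length L) as the Gaussian surface (between the conductors, 1.3 cm < r < 7.55 cm).
The shell at 7.55 cm lies outside the Gaussian surface, so λ_enc = λ₁ = -2.96×10^-6 C/m.
By Gauss's law (flux through the curved wall only), E·2πrL = λ_enc L/ε₀.
E = 2k|λ_enc|/r = 2(8.99×10^9)(2.96×10^-6)/(0.0585) = 9.10×10^5 N/C.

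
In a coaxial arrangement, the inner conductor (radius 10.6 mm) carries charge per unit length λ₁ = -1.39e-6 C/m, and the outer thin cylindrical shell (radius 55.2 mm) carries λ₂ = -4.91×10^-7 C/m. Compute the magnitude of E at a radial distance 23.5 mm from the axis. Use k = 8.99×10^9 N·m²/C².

Take a coaxial cylindrical Gaussian surface of radius r = 23.5 mm and length L (between the conductors, 10.6 mm < r < 55.2 mm).
The shell at 55.2 mm lies outside the Gaussian surface, so λ_enc = λ₁ = -1.39e-6 C/m.
Applying ∮E·dA = Q_enc/ε₀ with the end caps contributing no flux:
E = 2k|λ_enc|/r = 2(8.99×10^9)(1.39×10^-6)/(0.0235) = 1.06×10^6 N/C.

E ≈ 1.06×10^6 N/C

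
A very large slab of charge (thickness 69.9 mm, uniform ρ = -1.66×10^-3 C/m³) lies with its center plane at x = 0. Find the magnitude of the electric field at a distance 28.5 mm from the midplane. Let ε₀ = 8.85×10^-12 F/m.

By symmetry E is perpendicular to the slab. A Gaussian pillbox from −28.5 mm to +28.5 mm (face area A) lies entirely within the slab.
Q_enc = ρ·(2x)·A and flux = 2EA, so 2EA = 2ρxA/ε₀ ⇒ E = |ρ|x/ε₀.
E = (1.66×10^-3)(0.0285)/(8.85×10^-12) = 5.35×10^6 N/C.

E ≈ 5.35×10^6 V/m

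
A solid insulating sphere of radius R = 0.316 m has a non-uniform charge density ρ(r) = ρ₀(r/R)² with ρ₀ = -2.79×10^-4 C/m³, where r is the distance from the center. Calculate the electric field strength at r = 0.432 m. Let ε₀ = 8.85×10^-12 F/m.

By spherical symmetry E is radial; choose a Gaussian sphere of radius r = 0.432 m (r > R, all charge enclosed).
Q_enc = 4π ∫₀^R ρ₀(r'/R)^2 r'² dr' = 4πρ₀R³/5 = -2.213×10^-5 C.
Applying ∮E·dA = Q_enc/ε₀ with Φ = E(4πr²):
E = |Q_enc|/(4πε₀r²) = (2.213×10^-5)/(4π·8.85×10^-12·(0.432)²) = 1.07e6 N/C.

|E| = 1.07×10^6 N/C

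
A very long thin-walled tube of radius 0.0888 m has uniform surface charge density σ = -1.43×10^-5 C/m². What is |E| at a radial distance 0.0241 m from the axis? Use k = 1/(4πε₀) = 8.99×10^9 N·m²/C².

Choose a coaxial cylinder of radius r = 0.0241 m (arbitrary length L) as the Gaussian surface (r < 0.0888 m, inside the shell).
All the surface charge lies outside this cylinder: Q_enc = 0, hence E = 0.

|E| = 0 V/m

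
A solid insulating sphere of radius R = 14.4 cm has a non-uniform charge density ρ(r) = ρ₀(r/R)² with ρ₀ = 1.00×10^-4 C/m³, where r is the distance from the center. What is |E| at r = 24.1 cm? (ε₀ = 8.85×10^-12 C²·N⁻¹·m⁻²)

|E| ≈ 1.16e5 V/m

Symmetry ⇒ E = E(r) r̂. Gaussian sphere of radius r = 24.1 cm (r > R, all charge enclosed).
Q_enc = 4π ∫₀^R ρ₀(r'/R)^2 r'² dr' = 4πρ₀R³/5 = 7.505×10^-7 C.
Applying ∮E·dA = Q_enc/ε₀ with Φ = E(4πr²):
E = |Q_enc|/(4πε₀r²) = (7.505e-7)/(4π·8.85×10^-12·(0.241)²) = 1.16×10^5 N/C.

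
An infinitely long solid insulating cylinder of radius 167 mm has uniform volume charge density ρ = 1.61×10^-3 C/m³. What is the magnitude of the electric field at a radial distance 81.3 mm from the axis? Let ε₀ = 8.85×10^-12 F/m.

Choose a coaxial cylinder of radius r = 81.3 mm (arbitrary length L) as the Gaussian surface (r < R).
Charge inside radius r per length L is ρ·πr²·L, so λ_enc = ρπr² = 3.343×10^-5 C/m.
Gauss's law: E·2πrL = λ_enc L/ε₀.
E = |λ_enc|/(2πε₀r) = (3.343e-5)/(2π·8.85×10^-12·0.0813) = 7.40×10^6 N/C.

7.40×10^6 N/C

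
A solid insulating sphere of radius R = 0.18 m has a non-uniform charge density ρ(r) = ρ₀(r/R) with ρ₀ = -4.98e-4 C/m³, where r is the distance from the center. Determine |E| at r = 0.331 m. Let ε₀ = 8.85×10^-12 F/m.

Symmetry ⇒ E = E(r) r̂. Gaussian sphere of radius r = 0.331 m (r > R, all charge enclosed).
Q_enc = 4π ∫₀^R ρ₀(r'/R)^1 r'² dr' = 4πρ₀R³/4 = -9.124e-6 C.
Applying ∮E·dA = Q_enc/ε₀ with Φ = E(4πr²):
E = |Q_enc|/(4πε₀r²) = (9.124e-6)/(4π·8.85×10^-12·(0.331)²) = 7.49×10^5 N/C.

E = 7.49×10^5 N/C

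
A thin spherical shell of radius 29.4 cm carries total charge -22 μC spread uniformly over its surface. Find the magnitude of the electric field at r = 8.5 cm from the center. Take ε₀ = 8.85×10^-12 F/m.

E = 0 (no enclosed charge)

Take a concentric spherical Gaussian surface of radius r = 8.5 cm (inside the shell, r < 29.4 cm).
No charge lies within this surface, so Q_enc = 0 and Gauss's law gives E·4πr² = 0 ⇒ E = 0.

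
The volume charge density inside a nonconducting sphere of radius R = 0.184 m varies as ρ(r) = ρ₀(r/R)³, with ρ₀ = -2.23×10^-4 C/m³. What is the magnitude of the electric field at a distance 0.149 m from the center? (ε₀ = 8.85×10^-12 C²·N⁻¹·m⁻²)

Take a concentric spherical Gaussian surface of radius r = 0.149 m (r < R).
Q_enc = ∫₀^r ρ(r')·4πr'² dr' = (4πρ₀/R³) ∫₀^r r'^5 dr' = 4πρ₀ r^6/(6·R³) = -8.204×10^-7 C.
Applying ∮E·dA = Q_enc/ε₀ with Φ = E(4πr²):
E = |Q_enc|/(4πε₀r²) = (8.204×10^-7)/(4π·8.85×10^-12·(0.149)²) = 3.32e5 N/C.

|E| = 3.32e5 N/C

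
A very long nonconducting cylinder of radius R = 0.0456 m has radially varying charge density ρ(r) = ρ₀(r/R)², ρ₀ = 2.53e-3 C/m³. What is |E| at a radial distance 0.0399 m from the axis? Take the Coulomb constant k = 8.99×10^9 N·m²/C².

Coaxial Gaussian cylinder, radius r = 0.0399 m, length L (r < R).
λ_enc = ∫₀^r ρ(r')·2πr' dr' = (2πρ₀/R²)·r^4/4 = 4.844e-6 C/m.
Applying ∮E·dA = Q_enc/ε₀ with the end caps contributing no flux:
E = 2k|λ_enc|/r = 2(8.99×10^9)(4.844×10^-6)/(0.0399) = 2.18e6 N/C.

E ≈ 2.18×10^6 N/C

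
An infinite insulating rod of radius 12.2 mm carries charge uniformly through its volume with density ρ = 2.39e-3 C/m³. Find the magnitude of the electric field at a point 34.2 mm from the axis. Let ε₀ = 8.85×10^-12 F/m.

By cylindrical symmetry E is radial; use a coaxial Gaussian cylinder of radius 34.2 mm and length L (r > 12.2 mm, full cross-section enclosed).
λ_enc = ρ·πR² = (2.39e-3)π(0.0122)² = 1.118e-6 C/m.
Since E is radial and uniform over the curved surface, Φ = E·2πrL = Q_enc/ε₀ = λ_enc L/ε₀.
E = |λ_enc|/(2πε₀r) = (1.118×10^-6)/(2π·8.85×10^-12·0.0342) = 5.88e5 N/C.

5.88×10^5 N/C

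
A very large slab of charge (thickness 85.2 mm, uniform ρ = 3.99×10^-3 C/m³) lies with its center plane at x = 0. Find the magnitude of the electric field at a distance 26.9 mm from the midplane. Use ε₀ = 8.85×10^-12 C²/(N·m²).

|E| = 1.21e7 N/C

By symmetry E is perpendicular to the slab. A Gaussian pillbox from −26.9 mm to +26.9 mm (face area A) lies entirely within the slab.
Q_enc = ρ·(2x)·A and flux = 2EA, so 2EA = 2ρxA/ε₀ ⇒ E = |ρ|x/ε₀.
E = (3.99e-3)(0.0269)/(8.85×10^-12) = 1.21e7 N/C.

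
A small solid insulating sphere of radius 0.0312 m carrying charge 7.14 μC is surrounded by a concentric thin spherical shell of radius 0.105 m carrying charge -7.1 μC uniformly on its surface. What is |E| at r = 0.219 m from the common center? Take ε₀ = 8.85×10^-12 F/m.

E = 7.50×10^3 V/m

By spherical symmetry E is radial; choose a Gaussian sphere of radius r = 0.219 m (r > 0.105 m, enclosing both).
Q_enc = (7.14 μC) + (-7.1 μC) = 4.00e-8 C.
By Gauss's law, ∮E·dA = E·4πr² = Q_enc/ε₀.
E = |Q_enc|/(4πε₀r²) = (4.00e-8)/(4π·8.85×10^-12·(0.219)²) = 7.50×10^3 N/C.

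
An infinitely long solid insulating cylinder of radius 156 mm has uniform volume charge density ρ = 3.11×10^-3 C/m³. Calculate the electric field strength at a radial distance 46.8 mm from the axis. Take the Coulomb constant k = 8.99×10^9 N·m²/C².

By cylindrical symmetry E is radial; use a coaxial Gaussian cylinder of radius 46.8 mm and length L (r < R).
Enclosed charge per unit length: λ_enc = ρ·πr² = (3.11×10^-3)π(0.0468)² = 2.14×10^-5 C/m.
Since E is radial and uniform over the curved surface, Φ = E·2πrL = Q_enc/ε₀ = λ_enc L/ε₀.
E = 2k|λ_enc|/r = 2(8.99×10^9)(2.14e-5)/(0.0468) = 8.22×10^6 N/C.

E ≈ 8.22×10^6 V/m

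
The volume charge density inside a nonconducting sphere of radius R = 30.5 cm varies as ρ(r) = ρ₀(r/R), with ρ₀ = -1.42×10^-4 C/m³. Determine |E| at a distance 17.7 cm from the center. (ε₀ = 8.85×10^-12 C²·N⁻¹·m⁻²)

Symmetry ⇒ E = E(r) r̂. Gaussian sphere of radius r = 17.7 cm (r < R).
Q_enc = ∫₀^r ρ(r')·4πr'² dr' = (4πρ₀/R) ∫₀^r r'^3 dr' = 4πρ₀ r^4/(4·R) = -1.436×10^-6 C.
Gauss's law: E·4πr² = Q_enc/ε₀.
E = |Q_enc|/(4πε₀r²) = (1.436×10^-6)/(4π·8.85×10^-12·(0.177)²) = 4.12×10^5 N/C.

4.12e5 V/m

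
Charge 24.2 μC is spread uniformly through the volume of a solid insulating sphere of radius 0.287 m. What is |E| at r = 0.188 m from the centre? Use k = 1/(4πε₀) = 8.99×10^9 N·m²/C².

Use a concentric Gaussian sphere at r = 0.188 m (r < R).
Only the charge within r is enclosed: Q_enc = Q·(r/R)³ = (24.2 μC)·(0.188 m/0.287 m)³ = 6.802×10^-6 C.
By Gauss's law, ∮E·dA = E·4πr² = Q_enc/ε₀.
E = k|Q_enc|/r² = (8.99×10^9)(6.802e-6)/(0.188)² = 1.73×10^6 N/C.

|E| = 1.73e6 N/C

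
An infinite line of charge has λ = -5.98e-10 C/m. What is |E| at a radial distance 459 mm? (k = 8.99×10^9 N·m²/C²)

By cylindrical symmetry E is radial; use a coaxial Gaussian cylinder of radius 459 mm and length L.
Q_enc = λL, so λ_enc = -5.98e-10 C/m.
Since E is radial and uniform over the curved surface, Φ = E·2πrL = Q_enc/ε₀ = λ_enc L/ε₀.
E = 2k|λ_enc|/r = 2(8.99×10^9)(5.98×10^-10)/(0.459) = 23.4 N/C.

E ≈ 23.4 N/C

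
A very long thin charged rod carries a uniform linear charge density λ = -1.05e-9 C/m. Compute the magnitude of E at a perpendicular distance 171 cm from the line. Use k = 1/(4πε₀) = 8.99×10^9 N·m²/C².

|E| = 11 N/C

By cylindrical symmetry E is radial; use a coaxial Gaussian cylinder of radius 171 cm and length L.
Q_enc = λL, so λ_enc = -1.05×10^-9 C/m.
By Gauss's law (flux through the curved wall only), E·2πrL = λ_enc L/ε₀.
E = 2k|λ_enc|/r = 2(8.99×10^9)(1.05e-9)/(1.71) = 11 N/C.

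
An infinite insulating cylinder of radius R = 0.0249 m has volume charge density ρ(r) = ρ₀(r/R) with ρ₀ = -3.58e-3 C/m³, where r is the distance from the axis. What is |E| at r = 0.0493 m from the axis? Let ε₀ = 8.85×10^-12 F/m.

|E| = 1.70×10^6 N/C

Take a coaxial cylindrical Gaussian surface of radius r = 0.0493 m and length L (r > R, full charge per length enclosed).
λ_enc = 2π ∫₀^R ρ₀(r'/R)^1 r' dr' = 2πρ₀R²/3 = -4.649e-6 C/m.
Gauss's law: E·2πrL = λ_enc L/ε₀.
E = |λ_enc|/(2πε₀r) = (4.649e-6)/(2π·8.85×10^-12·0.0493) = 1.70×10^6 N/C.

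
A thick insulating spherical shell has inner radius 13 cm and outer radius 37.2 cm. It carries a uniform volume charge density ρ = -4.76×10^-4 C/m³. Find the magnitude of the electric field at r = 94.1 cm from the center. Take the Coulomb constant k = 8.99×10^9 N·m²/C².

Symmetry ⇒ E = E(r) r̂. Gaussian sphere of radius r = 94.1 cm (r > 37.2 cm, enclosing the whole shell).
Q_enc = ρ·(4π/3)(b³ − a³) = (-4.76×10^-4)·(4π/3)·((0.372)³ − (0.13)³) = -9.826×10^-5 C.
Since E is radial and uniform over the Gaussian sphere, Φ = E·4πr² = Q_enc/ε₀.
E = k|Q_enc|/r² = (8.99×10^9)(9.826×10^-5)/(0.941)² = 9.98e5 N/C.

|E| ≈ 9.98e5 N/C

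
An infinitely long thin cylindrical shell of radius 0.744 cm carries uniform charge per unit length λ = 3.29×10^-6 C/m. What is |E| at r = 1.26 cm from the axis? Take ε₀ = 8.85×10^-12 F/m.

|E| ≈ 4.70×10^6 N/C

Take a coaxial cylindrical Gaussian surface of radius r = 1.26 cm and length L (r > 0.744 cm).
The full line charge is enclosed: λ_enc = 3.29×10^-6 C/m.
By Gauss's law (flux through the curved wall only), E·2πrL = λ_enc L/ε₀.
E = |λ_enc|/(2πε₀r) = (3.29e-6)/(2π·8.85×10^-12·0.0126) = 4.70×10^6 N/C.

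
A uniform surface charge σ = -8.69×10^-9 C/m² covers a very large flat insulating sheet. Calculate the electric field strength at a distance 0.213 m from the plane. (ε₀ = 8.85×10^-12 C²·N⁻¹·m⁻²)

E = 491 N/C

The symmetry is planar: E is normal to the sheet and the same magnitude on both sides. Take a pillbox straddling the sheet with end-cap area A.
Flux Φ = 2EA and Q_enc = σA, so 2EA = σA/ε₀ ⇒ E = |σ|/(2ε₀), independent of distance.
E = |σ|/(2ε₀) = (8.69e-9)/(2·8.85×10^-12) = 491 N/C.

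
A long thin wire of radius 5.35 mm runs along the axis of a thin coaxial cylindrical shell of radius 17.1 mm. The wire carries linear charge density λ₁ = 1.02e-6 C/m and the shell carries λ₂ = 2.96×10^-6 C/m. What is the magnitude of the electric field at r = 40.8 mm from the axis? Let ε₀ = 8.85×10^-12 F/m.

|E| ≈ 1.75e6 V/m

Choose a coaxial cylinder of radius r = 40.8 mm (arbitrary length L) as the Gaussian surface (r > 17.1 mm, enclosing both).
λ_enc = λ₁ + λ₂ = (1.02×10^-6) + (2.96×10^-6) = 3.98×10^-6 C/m.
Gauss's law: E·2πrL = λ_enc L/ε₀.
E = |λ_enc|/(2πε₀r) = (3.98e-6)/(2π·8.85×10^-12·0.0408) = 1.75e6 N/C.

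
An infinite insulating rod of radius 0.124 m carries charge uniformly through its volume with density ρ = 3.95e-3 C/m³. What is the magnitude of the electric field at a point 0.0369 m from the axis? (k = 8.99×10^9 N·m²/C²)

|E| = 8.23e6 N/C

Choose a coaxial cylinder of radius r = 0.0369 m (arbitrary length L) as the Gaussian surface (r < R).
Enclosed charge per unit length: λ_enc = ρ·πr² = (3.95×10^-3)π(0.0369)² = 1.69×10^-5 C/m.
Gauss's law: E·2πrL = λ_enc L/ε₀.
E = 2k|λ_enc|/r = 2(8.99×10^9)(1.69×10^-5)/(0.0369) = 8.23×10^6 N/C.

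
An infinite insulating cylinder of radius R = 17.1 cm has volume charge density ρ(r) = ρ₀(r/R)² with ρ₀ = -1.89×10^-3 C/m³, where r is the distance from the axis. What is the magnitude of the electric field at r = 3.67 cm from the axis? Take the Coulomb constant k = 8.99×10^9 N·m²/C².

|E| ≈ 9.02×10^4 V/m

Coaxial Gaussian cylinder, radius r = 3.67 cm, length L (r < R).
λ_enc = ∫₀^r ρ(r')·2πr' dr' = (2πρ₀/R²)·r^4/4 = -1.842×10^-7 C/m.
Applying ∮E·dA = Q_enc/ε₀ with the end caps contributing no flux:
E = 2k|λ_enc|/r = 2(8.99×10^9)(1.842×10^-7)/(0.0367) = 9.02e4 N/C.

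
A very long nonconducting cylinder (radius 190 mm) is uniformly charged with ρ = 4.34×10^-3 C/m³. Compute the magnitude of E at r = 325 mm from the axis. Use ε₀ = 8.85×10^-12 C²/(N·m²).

2.72e7 N/C

Take a coaxial cylindrical Gaussian surface of radius r = 325 mm and length L (r > 190 mm, full cross-section enclosed).
λ_enc = ρ·πR² = (4.34×10^-3)π(0.19)² = 4.922e-4 C/m.
Since E is radial and uniform over the curved surface, Φ = E·2πrL = Q_enc/ε₀ = λ_enc L/ε₀.
E = |λ_enc|/(2πε₀r) = (4.922×10^-4)/(2π·8.85×10^-12·0.325) = 2.72e7 N/C.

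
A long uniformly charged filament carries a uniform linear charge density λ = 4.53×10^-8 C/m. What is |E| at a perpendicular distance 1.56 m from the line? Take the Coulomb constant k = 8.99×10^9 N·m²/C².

Choose a coaxial cylinder of radius r = 1.56 m (arbitrary length L) as the Gaussian surface.
Q_enc = λL, so λ_enc = 4.53e-8 C/m.
Gauss's law: E·2πrL = λ_enc L/ε₀.
E = 2k|λ_enc|/r = 2(8.99×10^9)(4.53e-8)/(1.56) = 522 N/C.

522 N/C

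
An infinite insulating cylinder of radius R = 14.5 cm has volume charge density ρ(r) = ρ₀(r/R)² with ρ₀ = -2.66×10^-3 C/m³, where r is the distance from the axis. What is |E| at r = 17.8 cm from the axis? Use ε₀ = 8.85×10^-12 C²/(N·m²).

Take a coaxial cylindrical Gaussian surface of radius r = 17.8 cm and length L (r > R, full charge per length enclosed).
λ_enc = 2π ∫₀^R ρ₀(r'/R)^2 r' dr' = 2πρ₀R²/4 = -8.785×10^-5 C/m.
Since E is radial and uniform over the curved surface, Φ = E·2πrL = Q_enc/ε₀ = λ_enc L/ε₀.
E = |λ_enc|/(2πε₀r) = (8.785×10^-5)/(2π·8.85×10^-12·0.178) = 8.88×10^6 N/C.

|E| ≈ 8.88×10^6 V/m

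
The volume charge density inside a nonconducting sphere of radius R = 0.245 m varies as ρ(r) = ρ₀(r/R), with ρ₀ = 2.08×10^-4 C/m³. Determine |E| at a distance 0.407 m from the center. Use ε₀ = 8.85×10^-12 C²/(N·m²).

E ≈ 5.22e5 N/C

By spherical symmetry E is radial; choose a Gaussian sphere of radius r = 0.407 m (r > R, all charge enclosed).
Q_enc = 4π ∫₀^R ρ₀(r'/R)^1 r'² dr' = 4πρ₀R³/4 = 9.61×10^-6 C.
By Gauss's law, ∮E·dA = E·4πr² = Q_enc/ε₀.
E = |Q_enc|/(4πε₀r²) = (9.61e-6)/(4π·8.85×10^-12·(0.407)²) = 5.22×10^5 N/C.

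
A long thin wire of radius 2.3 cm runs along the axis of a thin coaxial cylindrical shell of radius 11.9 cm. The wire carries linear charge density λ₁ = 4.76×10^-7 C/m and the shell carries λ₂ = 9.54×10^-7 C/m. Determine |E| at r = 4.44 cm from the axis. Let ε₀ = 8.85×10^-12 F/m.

By cylindrical symmetry E is radial; use a coaxial Gaussian cylinder of radius 4.44 cm and length L (between the conductors, 2.3 cm < r < 11.9 cm).
The shell at 11.9 cm lies outside the Gaussian surface, so λ_enc = λ₁ = 4.76e-7 C/m.
Gauss's law: E·2πrL = λ_enc L/ε₀.
E = |λ_enc|/(2πε₀r) = (4.76e-7)/(2π·8.85×10^-12·0.0444) = 1.93e5 N/C.

|E| = 1.93×10^5 N/C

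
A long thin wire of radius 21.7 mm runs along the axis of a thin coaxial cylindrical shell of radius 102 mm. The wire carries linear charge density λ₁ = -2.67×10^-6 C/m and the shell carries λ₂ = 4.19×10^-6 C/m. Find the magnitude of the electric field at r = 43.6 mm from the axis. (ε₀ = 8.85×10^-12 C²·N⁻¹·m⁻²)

1.10e6 V/m

Coaxial Gaussian cylinder, radius r = 43.6 mm, length L (between the conductors, 21.7 mm < r < 102 mm).
Only the inner wire is enclosed; the outer shell contributes nothing inside itself. λ_enc = λ₁ = -2.67×10^-6 C/m.
By Gauss's law (flux through the curved wall only), E·2πrL = λ_enc L/ε₀.
E = |λ_enc|/(2πε₀r) = (2.67e-6)/(2π·8.85×10^-12·0.0436) = 1.10×10^6 N/C.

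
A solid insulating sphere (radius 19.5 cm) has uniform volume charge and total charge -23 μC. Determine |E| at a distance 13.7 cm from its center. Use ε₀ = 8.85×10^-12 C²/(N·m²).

E = 3.82×10^6 V/m

Symmetry ⇒ E = E(r) r̂. Gaussian sphere of radius r = 13.7 cm (r < R).
For a uniform sphere the enclosed fraction is (r/R)³, so Q_enc = (-23 μC)(0.137/0.195)³ = -7.976e-6 C.
Gauss's law: E·4πr² = Q_enc/ε₀.
E = |Q_enc|/(4πε₀r²) = (7.976×10^-6)/(4π·8.85×10^-12·(0.137)²) = 3.82×10^6 N/C.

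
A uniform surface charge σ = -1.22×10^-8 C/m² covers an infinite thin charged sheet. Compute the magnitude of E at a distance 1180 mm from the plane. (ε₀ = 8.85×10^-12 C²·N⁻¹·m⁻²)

By planar symmetry E is perpendicular to the sheet and uniform; use a Gaussian pillbox with flat faces of area A on each side of the sheet.
Flux Φ = 2EA and Q_enc = σA, so 2EA = σA/ε₀ ⇒ E = |σ|/(2ε₀), independent of distance.
E = |σ|/(2ε₀) = (1.22e-8)/(2·8.85×10^-12) = 689 N/C.

689 N/C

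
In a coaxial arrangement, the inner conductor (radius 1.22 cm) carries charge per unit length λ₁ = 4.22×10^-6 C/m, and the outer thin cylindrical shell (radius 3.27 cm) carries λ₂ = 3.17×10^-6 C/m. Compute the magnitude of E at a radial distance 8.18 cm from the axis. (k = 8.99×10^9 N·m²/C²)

|E| = 1.62e6 N/C

By cylindrical symmetry E is radial; use a coaxial Gaussian cylinder of radius 8.18 cm and length L (r > 3.27 cm, enclosing both).
λ_enc = λ₁ + λ₂ = (4.22×10^-6) + (3.17×10^-6) = 7.39e-6 C/m.
Gauss's law: E·2πrL = λ_enc L/ε₀.
E = 2k|λ_enc|/r = 2(8.99×10^9)(7.39e-6)/(0.0818) = 1.62×10^6 N/C.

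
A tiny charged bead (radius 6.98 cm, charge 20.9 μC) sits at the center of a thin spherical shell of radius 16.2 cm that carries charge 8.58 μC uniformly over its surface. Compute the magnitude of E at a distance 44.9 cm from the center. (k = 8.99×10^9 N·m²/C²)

1.31×10^6 N/C

Take a concentric spherical Gaussian surface of radius r = 44.9 cm (r > 16.2 cm, enclosing both).
Q_enc = (20.9 μC) + (8.58 μC) = 2.948×10^-5 C.
By Gauss's law, ∮E·dA = E·4πr² = Q_enc/ε₀.
E = k|Q_enc|/r² = (8.99×10^9)(2.948×10^-5)/(0.449)² = 1.31×10^6 N/C.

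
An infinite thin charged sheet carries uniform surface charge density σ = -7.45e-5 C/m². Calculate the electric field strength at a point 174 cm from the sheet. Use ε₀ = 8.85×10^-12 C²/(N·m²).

The symmetry is planar: E is normal to the sheet and the same magnitude on both sides. Take a pillbox straddling the sheet with end-cap area A.
Flux Φ = 2EA and Q_enc = σA, so 2EA = σA/ε₀ ⇒ E = |σ|/(2ε₀), independent of distance.
E = |σ|/(2ε₀) = (7.45×10^-5)/(2·8.85×10^-12) = 4.21×10^6 N/C.

|E| = 4.21×10^6 N/C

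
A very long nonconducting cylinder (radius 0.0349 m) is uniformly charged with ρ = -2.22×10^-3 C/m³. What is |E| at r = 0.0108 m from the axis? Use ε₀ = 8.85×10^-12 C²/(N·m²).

Choose a coaxial cylinder of radius r = 0.0108 m (arbitrary length L) as the Gaussian surface (r < R).
Charge inside radius r per length L is ρ·πr²·L, so λ_enc = ρπr² = -8.135e-7 C/m.
Applying ∮E·dA = Q_enc/ε₀ with the end caps contributing no flux:
E = |λ_enc|/(2πε₀r) = (8.135×10^-7)/(2π·8.85×10^-12·0.0108) = 1.35e6 N/C.

1.35e6 V/m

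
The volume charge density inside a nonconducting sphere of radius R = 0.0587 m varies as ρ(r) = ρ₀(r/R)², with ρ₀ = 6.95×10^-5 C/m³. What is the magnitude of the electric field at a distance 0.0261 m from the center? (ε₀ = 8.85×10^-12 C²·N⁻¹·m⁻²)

|E| ≈ 8.10×10^3 N/C

Use a concentric Gaussian sphere at r = 0.0261 m (r < R).
Integrate the density: Q_enc = 4π ∫₀^r ρ₀(r'/R)^2 r'² dr' = 4πρ₀ r^5/(5·R²) = 6.14×10^-10 C.
Gauss's law: E·4πr² = Q_enc/ε₀.
E = |Q_enc|/(4πε₀r²) = (6.14×10^-10)/(4π·8.85×10^-12·(0.0261)²) = 8.10×10^3 N/C.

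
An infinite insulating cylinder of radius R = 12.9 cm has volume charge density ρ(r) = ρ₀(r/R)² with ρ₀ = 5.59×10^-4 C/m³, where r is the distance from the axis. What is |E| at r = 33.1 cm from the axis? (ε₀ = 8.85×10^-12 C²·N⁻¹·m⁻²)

Take a coaxial cylindrical Gaussian surface of radius r = 33.1 cm and length L (r > R, full charge per length enclosed).
λ_enc = 2π ∫₀^R ρ₀(r'/R)^2 r' dr' = 2πρ₀R²/4 = 1.461×10^-5 C/m.
By Gauss's law (flux through the curved wall only), E·2πrL = λ_enc L/ε₀.
E = |λ_enc|/(2πε₀r) = (1.461×10^-5)/(2π·8.85×10^-12·0.331) = 7.94×10^5 N/C.

|E| ≈ 7.94e5 N/C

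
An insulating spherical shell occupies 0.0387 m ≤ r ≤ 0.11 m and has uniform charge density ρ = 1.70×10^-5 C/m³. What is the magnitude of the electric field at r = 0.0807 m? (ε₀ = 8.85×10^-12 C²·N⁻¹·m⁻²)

Use a concentric Gaussian sphere at r = 0.0807 m (within the shell material, 0.0387 m < r < 0.11 m).
Only the shell between 0.0387 m and r is enclosed: Q_enc = ρ·(4π/3)(r³ − a³) = (1.70×10^-5)·(4π/3)·((0.0807)³ − (0.0387)³) = 3.33×10^-8 C.
Applying ∮E·dA = Q_enc/ε₀ with Φ = E(4πr²):
E = |Q_enc|/(4πε₀r²) = (3.33×10^-8)/(4π·8.85×10^-12·(0.0807)²) = 4.60×10^4 N/C.

4.60×10^4 N/C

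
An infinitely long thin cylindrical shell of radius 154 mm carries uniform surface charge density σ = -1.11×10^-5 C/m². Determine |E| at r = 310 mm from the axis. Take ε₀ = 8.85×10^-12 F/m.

Take a coaxial cylindrical Gaussian surface of radius r = 310 mm and length L (r > 154 mm).
The whole shell is enclosed: λ_enc = σ·2πR = (-1.11e-5)·2π·(0.154) = -1.074e-5 C/m.
By Gauss's law (flux through the curved wall only), E·2πrL = λ_enc L/ε₀.
E = |λ_enc|/(2πε₀r) = (1.074×10^-5)/(2π·8.85×10^-12·0.31) = 6.23×10^5 N/C.

E ≈ 6.23e5 N/C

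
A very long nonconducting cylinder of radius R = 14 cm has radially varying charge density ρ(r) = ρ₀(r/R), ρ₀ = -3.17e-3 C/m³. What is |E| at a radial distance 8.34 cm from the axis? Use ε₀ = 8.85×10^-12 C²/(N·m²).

Coaxial Gaussian cylinder, radius r = 8.34 cm, length L (r < R).
Integrating ρ over the cross-section to radius r: λ_enc = (2πρ₀/R) ∫₀^r r'^2 dr' = 2πρ₀ r^3/(3·R) = -2.751×10^-5 C/m.
Gauss's law: E·2πrL = λ_enc L/ε₀.
E = |λ_enc|/(2πε₀r) = (2.751×10^-5)/(2π·8.85×10^-12·0.0834) = 5.93×10^6 N/C.

|E| ≈ 5.93e6 N/C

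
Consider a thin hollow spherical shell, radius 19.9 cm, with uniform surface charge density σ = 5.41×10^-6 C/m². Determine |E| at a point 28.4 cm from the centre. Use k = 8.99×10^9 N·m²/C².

By spherical symmetry E is radial; choose a Gaussian sphere of radius r = 28.4 cm (r > 19.9 cm).
The entire shell is enclosed: Q_enc = σ·4πR² = (5.41×10^-6)·4π·(0.199)² = 2.692×10^-6 C.
Gauss's law: E·4πr² = Q_enc/ε₀.
E = k|Q_enc|/r² = (8.99×10^9)(2.692e-6)/(0.284)² = 3.00×10^5 N/C.

|E| = 3.00×10^5 N/C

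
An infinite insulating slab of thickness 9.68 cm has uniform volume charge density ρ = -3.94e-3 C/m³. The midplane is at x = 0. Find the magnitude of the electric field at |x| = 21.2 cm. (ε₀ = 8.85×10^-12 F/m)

The point |x| = 21.2 cm lies outside the slab (half-thickness 0.0484 m). A symmetric pillbox spanning the full slab encloses Q_enc = ρ·d·A.
Flux = 2EA ⇒ E = |ρ|d/(2ε₀), independent of distance outside.
E = (3.94e-3)(0.0968)/(2·8.85×10^-12) = 2.15×10^7 N/C.

|E| ≈ 2.15×10^7 V/m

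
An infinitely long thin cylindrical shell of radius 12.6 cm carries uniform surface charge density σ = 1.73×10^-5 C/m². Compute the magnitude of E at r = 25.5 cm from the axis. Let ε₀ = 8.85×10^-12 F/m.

Coaxial Gaussian cylinder, radius r = 25.5 cm, length L (r > 12.6 cm).
The whole shell is enclosed: λ_enc = σ·2πR = (1.73×10^-5)·2π·(0.126) = 1.37×10^-5 C/m.
By Gauss's law (flux through the curved wall only), E·2πrL = λ_enc L/ε₀.
E = |λ_enc|/(2πε₀r) = (1.37×10^-5)/(2π·8.85×10^-12·0.255) = 9.66e5 N/C.

E = 9.66×10^5 V/m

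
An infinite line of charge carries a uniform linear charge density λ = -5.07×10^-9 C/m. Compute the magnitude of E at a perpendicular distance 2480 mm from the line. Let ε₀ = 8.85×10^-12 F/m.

Take a coaxial cylindrical Gaussian surface of radius r = 2480 mm and length L.
Q_enc = λL, so λ_enc = -5.07×10^-9 C/m.
Applying ∮E·dA = Q_enc/ε₀ with the end caps contributing no flux:
E = |λ_enc|/(2πε₀r) = (5.07×10^-9)/(2π·8.85×10^-12·2.48) = 36.8 N/C.

|E| ≈ 36.8 N/C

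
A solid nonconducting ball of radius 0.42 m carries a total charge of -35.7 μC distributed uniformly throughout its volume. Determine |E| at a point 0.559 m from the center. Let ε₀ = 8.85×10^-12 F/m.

E = 1.03×10^6 N/C

Take a concentric spherical Gaussian surface of radius r = 0.559 m (r > R, so the entire charge is enclosed).
Q_enc = -35.7 μC = -3.57×10^-5 C.
Gauss's law: E·4πr² = Q_enc/ε₀.
E = |Q_enc|/(4πε₀r²) = (3.57e-5)/(4π·8.85×10^-12·(0.559)²) = 1.03×10^6 N/C.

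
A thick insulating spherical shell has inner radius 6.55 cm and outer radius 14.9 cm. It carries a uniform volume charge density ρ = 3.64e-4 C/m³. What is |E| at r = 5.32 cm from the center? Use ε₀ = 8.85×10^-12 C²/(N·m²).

|E| = 0 N/C

By spherical symmetry E is radial; choose a Gaussian sphere of radius r = 5.32 cm (r < 6.55 cm, inside the empty cavity).
No charge is enclosed, so by Gauss's law E·4πr² = 0 ⇒ E = 0.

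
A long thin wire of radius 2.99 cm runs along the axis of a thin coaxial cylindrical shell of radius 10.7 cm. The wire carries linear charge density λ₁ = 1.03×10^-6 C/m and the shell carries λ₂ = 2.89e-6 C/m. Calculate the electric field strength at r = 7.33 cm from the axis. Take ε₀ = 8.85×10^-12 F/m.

Coaxial Gaussian cylinder, radius r = 7.33 cm, length L (between the conductors, 2.99 cm < r < 10.7 cm).
Only the inner wire is enclosed; the outer shell contributes nothing inside itself. λ_enc = λ₁ = 1.03e-6 C/m.
Gauss's law: E·2πrL = λ_enc L/ε₀.
E = |λ_enc|/(2πε₀r) = (1.03×10^-6)/(2π·8.85×10^-12·0.0733) = 2.53×10^5 N/C.

|E| ≈ 2.53×10^5 N/C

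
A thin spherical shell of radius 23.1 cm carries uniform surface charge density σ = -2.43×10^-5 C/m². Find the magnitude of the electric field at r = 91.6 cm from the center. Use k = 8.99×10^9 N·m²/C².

|E| = 1.75×10^5 N/C

Symmetry ⇒ E = E(r) r̂. Gaussian sphere of radius r = 91.6 cm (r > 23.1 cm).
The entire shell is enclosed: Q_enc = σ·4πR² = (-2.43×10^-5)·4π·(0.231)² = -1.629e-5 C.
Applying ∮E·dA = Q_enc/ε₀ with Φ = E(4πr²):
E = k|Q_enc|/r² = (8.99×10^9)(1.629×10^-5)/(0.916)² = 1.75×10^5 N/C.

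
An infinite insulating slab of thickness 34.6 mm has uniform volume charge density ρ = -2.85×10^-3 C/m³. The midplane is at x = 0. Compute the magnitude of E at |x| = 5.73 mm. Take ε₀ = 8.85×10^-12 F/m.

|E| = 1.85×10^6 V/m

By symmetry E is perpendicular to the slab. A Gaussian pillbox from −5.73 mm to +5.73 mm (face area A) lies entirely within the slab.
Q_enc = ρ·(2x)·A and flux = 2EA, so 2EA = 2ρxA/ε₀ ⇒ E = |ρ|x/ε₀.
E = (2.85×10^-3)(0.00573)/(8.85×10^-12) = 1.85e6 N/C.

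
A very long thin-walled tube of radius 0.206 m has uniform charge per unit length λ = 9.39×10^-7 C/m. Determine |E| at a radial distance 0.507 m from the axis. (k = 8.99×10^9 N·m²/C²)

Coaxial Gaussian cylinder, radius r = 0.507 m, length L (r > 0.206 m).
The full line charge is enclosed: λ_enc = 9.39e-7 C/m.
By Gauss's law (flux through the curved wall only), E·2πrL = λ_enc L/ε₀.
E = 2k|λ_enc|/r = 2(8.99×10^9)(9.39e-7)/(0.507) = 3.33×10^4 N/C.

3.33×10^4 V/m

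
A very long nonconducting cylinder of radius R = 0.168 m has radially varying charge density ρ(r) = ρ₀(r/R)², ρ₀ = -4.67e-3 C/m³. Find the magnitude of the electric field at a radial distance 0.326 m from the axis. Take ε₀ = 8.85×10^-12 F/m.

By cylindrical symmetry E is radial; use a coaxial Gaussian cylinder of radius 0.326 m and length L (r > R, full charge per length enclosed).
λ_enc = 2π ∫₀^R ρ₀(r'/R)^2 r' dr' = 2πρ₀R²/4 = -2.07×10^-4 C/m.
Gauss's law: E·2πrL = λ_enc L/ε₀.
E = |λ_enc|/(2πε₀r) = (2.07×10^-4)/(2π·8.85×10^-12·0.326) = 1.14×10^7 N/C.

|E| = 1.14e7 N/C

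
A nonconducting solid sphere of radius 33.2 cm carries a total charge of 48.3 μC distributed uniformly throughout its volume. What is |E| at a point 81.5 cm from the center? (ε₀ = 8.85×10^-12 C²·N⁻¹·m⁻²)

E ≈ 6.54×10^5 N/C

Symmetry ⇒ E = E(r) r̂. Gaussian sphere of radius r = 81.5 cm (r > R, so the entire charge is enclosed).
Q_enc = 48.3 μC = 4.83e-5 C.
Since E is radial and uniform over the Gaussian sphere, Φ = E·4πr² = Q_enc/ε₀.
E = |Q_enc|/(4πε₀r²) = (4.83e-5)/(4π·8.85×10^-12·(0.815)²) = 6.54×10^5 N/C.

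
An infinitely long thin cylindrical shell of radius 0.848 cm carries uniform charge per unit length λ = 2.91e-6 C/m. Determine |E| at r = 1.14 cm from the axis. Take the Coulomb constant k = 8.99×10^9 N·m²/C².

By cylindrical symmetry E is radial; use a coaxial Gaussian cylinder of radius 1.14 cm and length L (r > 0.848 cm).
The full line charge is enclosed: λ_enc = 2.91e-6 C/m.
Gauss's law: E·2πrL = λ_enc L/ε₀.
E = 2k|λ_enc|/r = 2(8.99×10^9)(2.91×10^-6)/(0.0114) = 4.59e6 N/C.

|E| ≈ 4.59×10^6 N/C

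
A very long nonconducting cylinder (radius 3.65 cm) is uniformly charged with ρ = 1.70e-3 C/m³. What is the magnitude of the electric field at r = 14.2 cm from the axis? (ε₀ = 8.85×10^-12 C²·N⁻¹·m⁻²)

|E| ≈ 9.01×10^5 V/m

Coaxial Gaussian cylinder, radius r = 14.2 cm, length L (r > 3.65 cm, full cross-section enclosed).
λ_enc = ρ·πR² = (1.70e-3)π(0.0365)² = 7.115×10^-6 C/m.
By Gauss's law (flux through the curved wall only), E·2πrL = λ_enc L/ε₀.
E = |λ_enc|/(2πε₀r) = (7.115×10^-6)/(2π·8.85×10^-12·0.142) = 9.01×10^5 N/C.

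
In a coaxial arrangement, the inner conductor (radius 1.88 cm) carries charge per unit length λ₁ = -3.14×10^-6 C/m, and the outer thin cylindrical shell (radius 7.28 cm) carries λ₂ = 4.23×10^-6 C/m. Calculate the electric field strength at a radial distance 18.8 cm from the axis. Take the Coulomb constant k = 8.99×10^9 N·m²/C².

Coaxial Gaussian cylinder, radius r = 18.8 cm, length L (r > 7.28 cm, enclosing both).
λ_enc = λ₁ + λ₂ = (-3.14e-6) + (4.23×10^-6) = 1.09×10^-6 C/m.
Applying ∮E·dA = Q_enc/ε₀ with the end caps contributing no flux:
E = 2k|λ_enc|/r = 2(8.99×10^9)(1.09e-6)/(0.188) = 1.04×10^5 N/C.

E ≈ 1.04×10^5 V/m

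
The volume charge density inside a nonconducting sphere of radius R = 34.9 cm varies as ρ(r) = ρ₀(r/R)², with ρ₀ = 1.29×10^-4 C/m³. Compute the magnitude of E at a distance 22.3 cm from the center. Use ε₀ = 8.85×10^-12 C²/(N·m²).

|E| = 2.65×10^5 N/C

Use a concentric Gaussian sphere at r = 22.3 cm (r < R).
Integrate the density: Q_enc = 4π ∫₀^r ρ₀(r'/R)^2 r'² dr' = 4πρ₀ r^5/(5·R²) = 1.468e-6 C.
By Gauss's law, ∮E·dA = E·4πr² = Q_enc/ε₀.
E = |Q_enc|/(4πε₀r²) = (1.468×10^-6)/(4π·8.85×10^-12·(0.223)²) = 2.65e5 N/C.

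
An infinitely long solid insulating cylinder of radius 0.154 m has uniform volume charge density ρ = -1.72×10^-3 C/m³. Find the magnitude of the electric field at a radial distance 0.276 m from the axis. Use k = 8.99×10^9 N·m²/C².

|E| = 8.35e6 N/C

Take a coaxial cylindrical Gaussian surface of radius r = 0.276 m and length L (r > 0.154 m, full cross-section enclosed).
λ_enc = ρ·πR² = (-1.72×10^-3)π(0.154)² = -1.282×10^-4 C/m.
By Gauss's law (flux through the curved wall only), E·2πrL = λ_enc L/ε₀.
E = 2k|λ_enc|/r = 2(8.99×10^9)(1.282×10^-4)/(0.276) = 8.35e6 N/C.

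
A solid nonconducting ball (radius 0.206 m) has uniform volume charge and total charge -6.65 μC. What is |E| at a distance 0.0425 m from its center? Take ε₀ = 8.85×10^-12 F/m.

Use a concentric Gaussian sphere at r = 0.0425 m (r < R).
Only the charge within r is enclosed: Q_enc = Q·(r/R)³ = (-6.65 μC)·(0.0425 m/0.206 m)³ = -5.84×10^-8 C.
Applying ∮E·dA = Q_enc/ε₀ with Φ = E(4πr²):
E = |Q_enc|/(4πε₀r²) = (5.84×10^-8)/(4π·8.85×10^-12·(0.0425)²) = 2.91e5 N/C.

E = 2.91e5 N/C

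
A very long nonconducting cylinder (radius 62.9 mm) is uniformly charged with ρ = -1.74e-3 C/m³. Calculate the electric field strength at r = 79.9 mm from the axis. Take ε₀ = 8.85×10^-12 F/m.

E = 4.87e6 V/m

Choose a coaxial cylinder of radius r = 79.9 mm (arbitrary length L) as the Gaussian surface (r > 62.9 mm, full cross-section enclosed).
λ_enc = ρ·πR² = (-1.74×10^-3)π(0.0629)² = -2.163×10^-5 C/m.
Applying ∮E·dA = Q_enc/ε₀ with the end caps contributing no flux:
E = |λ_enc|/(2πε₀r) = (2.163e-5)/(2π·8.85×10^-12·0.0799) = 4.87×10^6 N/C.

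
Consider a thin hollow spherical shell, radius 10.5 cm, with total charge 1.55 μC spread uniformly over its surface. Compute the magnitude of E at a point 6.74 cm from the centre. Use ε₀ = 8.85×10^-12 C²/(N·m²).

Use a concentric Gaussian sphere at r = 6.74 cm (inside the shell, r < 10.5 cm).
No charge lies within this surface, so Q_enc = 0 and Gauss's law gives E·4πr² = 0 ⇒ E = 0.

|E| = 0 N/C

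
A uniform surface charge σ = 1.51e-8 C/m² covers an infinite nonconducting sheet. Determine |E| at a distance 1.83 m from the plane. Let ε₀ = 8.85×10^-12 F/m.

The symmetry is planar: E is normal to the sheet and the same magnitude on both sides. Take a pillbox straddling the sheet with end-cap area A.
Flux Φ = 2EA and Q_enc = σA, so 2EA = σA/ε₀ ⇒ E = |σ|/(2ε₀), independent of distance.
E = |σ|/(2ε₀) = (1.51×10^-8)/(2·8.85×10^-12) = 853 N/C.

|E| = 853 N/C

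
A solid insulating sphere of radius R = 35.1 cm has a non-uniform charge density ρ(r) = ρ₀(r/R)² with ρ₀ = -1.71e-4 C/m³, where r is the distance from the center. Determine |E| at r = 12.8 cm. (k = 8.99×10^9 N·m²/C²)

Use a concentric Gaussian sphere at r = 12.8 cm (r < R).
Q_enc = ∫₀^r ρ(r')·4πr'² dr' = (4πρ₀/R²) ∫₀^r r'^4 dr' = 4πρ₀ r^5/(5·R²) = -1.199e-7 C.
Since E is radial and uniform over the Gaussian sphere, Φ = E·4πr² = Q_enc/ε₀.
E = k|Q_enc|/r² = (8.99×10^9)(1.199×10^-7)/(0.128)² = 6.58×10^4 N/C.

E ≈ 6.58×10^4 V/m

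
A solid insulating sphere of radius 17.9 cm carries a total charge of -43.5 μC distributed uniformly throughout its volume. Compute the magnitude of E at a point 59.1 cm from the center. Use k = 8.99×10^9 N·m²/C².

Symmetry ⇒ E = E(r) r̂. Gaussian sphere of radius r = 59.1 cm (r > R, so the entire charge is enclosed).
Q_enc = -43.5 μC = -4.35×10^-5 C.
Gauss's law: E·4πr² = Q_enc/ε₀.
E = k|Q_enc|/r² = (8.99×10^9)(4.35×10^-5)/(0.591)² = 1.12×10^6 N/C.

|E| = 1.12×10^6 V/m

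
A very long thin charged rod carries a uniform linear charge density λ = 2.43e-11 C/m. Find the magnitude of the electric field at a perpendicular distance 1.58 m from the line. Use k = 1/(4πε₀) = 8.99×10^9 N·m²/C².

By cylindrical symmetry E is radial; use a coaxial Gaussian cylinder of radius 1.58 m and length L.
Q_enc = λL, so λ_enc = 2.43×10^-11 C/m.
Applying ∮E·dA = Q_enc/ε₀ with the end caps contributing no flux:
E = 2k|λ_enc|/r = 2(8.99×10^9)(2.43×10^-11)/(1.58) = 0.277 N/C.

E = 0.277 N/C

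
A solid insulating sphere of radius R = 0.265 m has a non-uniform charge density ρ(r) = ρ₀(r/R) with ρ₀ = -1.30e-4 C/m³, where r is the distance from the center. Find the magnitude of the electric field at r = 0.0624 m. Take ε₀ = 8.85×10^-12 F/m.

E ≈ 5.40×10^4 V/m

Use a concentric Gaussian sphere at r = 0.0624 m (r < R).
Integrate the density: Q_enc = 4π ∫₀^r ρ₀(r'/R)^1 r'² dr' = 4πρ₀ r^4/(4·R) = -2.337e-8 C.
Gauss's law: E·4πr² = Q_enc/ε₀.
E = |Q_enc|/(4πε₀r²) = (2.337×10^-8)/(4π·8.85×10^-12·(0.0624)²) = 5.40×10^4 N/C.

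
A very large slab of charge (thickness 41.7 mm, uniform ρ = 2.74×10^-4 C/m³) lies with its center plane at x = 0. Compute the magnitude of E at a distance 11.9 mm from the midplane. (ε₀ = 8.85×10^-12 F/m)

By symmetry E is perpendicular to the slab. A Gaussian pillbox from −11.9 mm to +11.9 mm (face area A) lies entirely within the slab.
Q_enc = ρ·(2x)·A and flux = 2EA, so 2EA = 2ρxA/ε₀ ⇒ E = |ρ|x/ε₀.
E = (2.74e-4)(0.0119)/(8.85×10^-12) = 3.68e5 N/C.

|E| ≈ 3.68e5 V/m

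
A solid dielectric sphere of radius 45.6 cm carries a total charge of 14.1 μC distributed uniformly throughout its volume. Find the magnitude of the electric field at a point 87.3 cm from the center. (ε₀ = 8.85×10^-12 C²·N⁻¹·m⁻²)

Symmetry ⇒ E = E(r) r̂. Gaussian sphere of radius r = 87.3 cm (r > R, so the entire charge is enclosed).
Q_enc = 14.1 μC = 1.41e-5 C.
Applying ∮E·dA = Q_enc/ε₀ with Φ = E(4πr²):
E = |Q_enc|/(4πε₀r²) = (1.41×10^-5)/(4π·8.85×10^-12·(0.873)²) = 1.66×10^5 N/C.

E ≈ 1.66e5 N/C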